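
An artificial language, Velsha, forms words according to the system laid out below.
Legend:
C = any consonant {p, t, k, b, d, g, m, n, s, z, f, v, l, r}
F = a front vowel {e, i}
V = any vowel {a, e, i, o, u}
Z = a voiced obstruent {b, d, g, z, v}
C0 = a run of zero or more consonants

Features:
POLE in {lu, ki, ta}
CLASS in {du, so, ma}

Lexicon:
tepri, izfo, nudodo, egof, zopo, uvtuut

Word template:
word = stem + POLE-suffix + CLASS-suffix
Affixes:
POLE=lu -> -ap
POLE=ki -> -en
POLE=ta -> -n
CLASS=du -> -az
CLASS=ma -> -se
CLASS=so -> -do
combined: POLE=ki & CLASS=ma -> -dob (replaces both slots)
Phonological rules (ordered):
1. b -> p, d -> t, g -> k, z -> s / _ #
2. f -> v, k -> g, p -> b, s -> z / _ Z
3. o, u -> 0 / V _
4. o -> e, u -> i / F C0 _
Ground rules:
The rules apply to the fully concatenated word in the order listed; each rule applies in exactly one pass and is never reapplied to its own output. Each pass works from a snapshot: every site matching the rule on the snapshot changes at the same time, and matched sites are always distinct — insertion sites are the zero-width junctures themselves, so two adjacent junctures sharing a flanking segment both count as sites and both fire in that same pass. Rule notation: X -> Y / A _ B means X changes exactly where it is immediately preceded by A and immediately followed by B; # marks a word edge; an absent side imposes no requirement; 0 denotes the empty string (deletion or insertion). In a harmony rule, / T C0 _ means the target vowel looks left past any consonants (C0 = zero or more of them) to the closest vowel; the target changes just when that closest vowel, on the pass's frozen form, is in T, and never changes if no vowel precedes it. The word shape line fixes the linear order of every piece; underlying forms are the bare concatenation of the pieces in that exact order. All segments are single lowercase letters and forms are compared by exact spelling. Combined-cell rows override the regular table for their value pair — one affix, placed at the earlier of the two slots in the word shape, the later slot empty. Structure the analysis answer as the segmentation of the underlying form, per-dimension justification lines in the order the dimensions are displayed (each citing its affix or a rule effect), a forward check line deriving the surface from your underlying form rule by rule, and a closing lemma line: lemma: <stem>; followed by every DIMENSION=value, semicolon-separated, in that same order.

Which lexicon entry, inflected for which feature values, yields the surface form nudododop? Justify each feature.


underlying: nudodo-dob
POLE=ki - signalled by the combined affix row
CLASS=ma - signalled by the combined affix row
check: nudododob -> nudododop -> nudododop -> nudododop -> nudododop
lemma: nudodo; POLE=ki; CLASS=ma


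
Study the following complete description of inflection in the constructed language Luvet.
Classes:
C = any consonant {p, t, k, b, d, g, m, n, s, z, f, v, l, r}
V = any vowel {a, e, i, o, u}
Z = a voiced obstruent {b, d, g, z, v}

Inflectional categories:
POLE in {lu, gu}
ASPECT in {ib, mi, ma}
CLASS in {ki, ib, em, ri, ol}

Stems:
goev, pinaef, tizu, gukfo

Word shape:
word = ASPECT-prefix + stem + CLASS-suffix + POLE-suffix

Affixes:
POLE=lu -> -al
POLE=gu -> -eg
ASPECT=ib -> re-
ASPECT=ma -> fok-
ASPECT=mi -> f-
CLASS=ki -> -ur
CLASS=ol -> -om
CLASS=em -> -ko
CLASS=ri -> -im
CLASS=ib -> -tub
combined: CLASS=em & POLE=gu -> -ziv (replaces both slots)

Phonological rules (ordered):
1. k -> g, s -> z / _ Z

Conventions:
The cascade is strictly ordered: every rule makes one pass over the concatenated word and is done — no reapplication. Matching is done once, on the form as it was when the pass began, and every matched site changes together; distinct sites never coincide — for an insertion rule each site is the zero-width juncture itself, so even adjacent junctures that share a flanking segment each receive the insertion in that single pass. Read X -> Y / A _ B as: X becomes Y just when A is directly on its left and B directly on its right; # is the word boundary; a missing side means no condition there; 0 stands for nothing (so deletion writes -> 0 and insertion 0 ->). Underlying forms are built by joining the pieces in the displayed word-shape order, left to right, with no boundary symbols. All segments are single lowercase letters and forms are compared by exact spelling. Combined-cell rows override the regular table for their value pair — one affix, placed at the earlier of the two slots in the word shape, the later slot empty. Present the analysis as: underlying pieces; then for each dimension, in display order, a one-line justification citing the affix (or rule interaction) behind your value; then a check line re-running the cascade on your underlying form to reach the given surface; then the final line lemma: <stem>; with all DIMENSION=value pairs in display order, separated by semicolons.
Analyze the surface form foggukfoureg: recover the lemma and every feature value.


underlying: fok-gukfo-ur-eg
POLE=gu - signalled by the affix -eg
ASPECT=ma - signalled by the affix fok-
CLASS=ki - signalled by the affix -ur
check: fokgukfoureg -> foggukfoureg
lemma: gukfo; POLE=gu; ASPECT=ma; CLASS=ki


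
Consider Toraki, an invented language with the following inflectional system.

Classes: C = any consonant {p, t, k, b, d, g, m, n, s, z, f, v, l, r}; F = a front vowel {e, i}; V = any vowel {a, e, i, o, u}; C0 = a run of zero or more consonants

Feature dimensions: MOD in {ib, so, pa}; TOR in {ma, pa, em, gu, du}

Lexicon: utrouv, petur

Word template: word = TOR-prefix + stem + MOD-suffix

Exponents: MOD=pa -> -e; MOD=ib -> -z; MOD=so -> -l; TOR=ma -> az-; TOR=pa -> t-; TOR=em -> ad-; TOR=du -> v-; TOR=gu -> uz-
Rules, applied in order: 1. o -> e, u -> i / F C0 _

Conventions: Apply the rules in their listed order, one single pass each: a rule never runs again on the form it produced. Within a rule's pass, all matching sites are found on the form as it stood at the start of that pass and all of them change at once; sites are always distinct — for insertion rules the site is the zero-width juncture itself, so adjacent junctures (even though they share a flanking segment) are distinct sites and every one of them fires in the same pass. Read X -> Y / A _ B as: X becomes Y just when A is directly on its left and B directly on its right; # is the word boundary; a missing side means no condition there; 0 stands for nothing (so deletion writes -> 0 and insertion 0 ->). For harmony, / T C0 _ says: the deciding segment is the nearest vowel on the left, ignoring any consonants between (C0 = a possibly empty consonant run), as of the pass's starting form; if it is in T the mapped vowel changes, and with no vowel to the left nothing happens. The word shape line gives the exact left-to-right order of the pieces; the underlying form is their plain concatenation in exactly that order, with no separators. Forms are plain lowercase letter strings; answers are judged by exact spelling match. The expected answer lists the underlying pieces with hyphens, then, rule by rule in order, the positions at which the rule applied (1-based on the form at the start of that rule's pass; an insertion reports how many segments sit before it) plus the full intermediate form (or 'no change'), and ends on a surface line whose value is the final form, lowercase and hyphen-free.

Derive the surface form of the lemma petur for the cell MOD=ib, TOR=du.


underlying: v-petur-z
1. o -> e, u -> i / F C0 _: fires at position(s) 5: vpetirz
surface: vpetirz


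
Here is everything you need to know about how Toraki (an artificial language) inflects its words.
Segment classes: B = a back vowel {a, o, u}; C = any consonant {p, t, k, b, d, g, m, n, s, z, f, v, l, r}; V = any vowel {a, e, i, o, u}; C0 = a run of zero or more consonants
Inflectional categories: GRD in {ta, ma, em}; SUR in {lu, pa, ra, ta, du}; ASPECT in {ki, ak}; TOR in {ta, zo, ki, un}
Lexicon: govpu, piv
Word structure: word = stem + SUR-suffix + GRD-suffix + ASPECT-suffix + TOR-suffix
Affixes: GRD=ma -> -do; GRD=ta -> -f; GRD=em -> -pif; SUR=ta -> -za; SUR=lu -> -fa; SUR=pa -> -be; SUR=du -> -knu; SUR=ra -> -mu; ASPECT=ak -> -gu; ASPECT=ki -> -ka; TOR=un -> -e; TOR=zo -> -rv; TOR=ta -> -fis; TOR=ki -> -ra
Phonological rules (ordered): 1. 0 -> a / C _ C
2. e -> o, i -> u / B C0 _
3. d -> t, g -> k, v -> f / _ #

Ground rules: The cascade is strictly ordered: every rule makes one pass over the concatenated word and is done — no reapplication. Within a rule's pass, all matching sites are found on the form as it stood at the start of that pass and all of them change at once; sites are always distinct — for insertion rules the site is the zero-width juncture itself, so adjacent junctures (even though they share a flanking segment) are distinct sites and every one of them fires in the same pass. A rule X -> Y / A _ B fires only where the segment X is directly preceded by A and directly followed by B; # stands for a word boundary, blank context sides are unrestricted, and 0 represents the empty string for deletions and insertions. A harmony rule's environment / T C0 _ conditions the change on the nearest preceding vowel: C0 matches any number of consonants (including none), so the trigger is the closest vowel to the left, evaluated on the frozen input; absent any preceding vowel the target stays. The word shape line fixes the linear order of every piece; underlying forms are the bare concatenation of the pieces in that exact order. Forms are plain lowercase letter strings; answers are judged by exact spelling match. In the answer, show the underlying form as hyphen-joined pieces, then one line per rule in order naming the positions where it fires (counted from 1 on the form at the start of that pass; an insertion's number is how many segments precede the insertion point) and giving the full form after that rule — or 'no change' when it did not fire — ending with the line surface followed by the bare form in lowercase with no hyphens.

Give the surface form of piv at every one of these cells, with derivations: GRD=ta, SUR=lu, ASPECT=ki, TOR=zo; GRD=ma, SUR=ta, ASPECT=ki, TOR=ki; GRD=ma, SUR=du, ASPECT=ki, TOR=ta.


cell GRD=ta, SUR=lu, ASPECT=ki, TOR=zo:
underlying: piv-fa-f-ka-rv
1. 0 -> a / C _ C: inserts after position(s) 3, 6, 9: pivafafakarav
2. e -> o, i -> u / B C0 _: no change
3. d -> t, g -> k, v -> f / _ #: fires at position(s) 13: pivafafakaraf
surface: pivafafakaraf

cell GRD=ma, SUR=ta, ASPECT=ki, TOR=ki:
underlying: piv-za-do-ka-ra
1. 0 -> a / C _ C: inserts after position(s) 3: pivazadokara
2. e -> o, i -> u / B C0 _: no change
3. d -> t, g -> k, v -> f / _ #: no change
surface: pivazadokara

cell GRD=ma, SUR=du, ASPECT=ki, TOR=ta:
underlying: piv-knu-do-ka-fis
1. 0 -> a / C _ C: inserts after position(s) 3, 4: pivakanudokafis
2. e -> o, i -> u / B C0 _: fires at position(s) 14: pivakanudokafus
3. d -> t, g -> k, v -> f / _ #: no change
surface: pivakanudokafus


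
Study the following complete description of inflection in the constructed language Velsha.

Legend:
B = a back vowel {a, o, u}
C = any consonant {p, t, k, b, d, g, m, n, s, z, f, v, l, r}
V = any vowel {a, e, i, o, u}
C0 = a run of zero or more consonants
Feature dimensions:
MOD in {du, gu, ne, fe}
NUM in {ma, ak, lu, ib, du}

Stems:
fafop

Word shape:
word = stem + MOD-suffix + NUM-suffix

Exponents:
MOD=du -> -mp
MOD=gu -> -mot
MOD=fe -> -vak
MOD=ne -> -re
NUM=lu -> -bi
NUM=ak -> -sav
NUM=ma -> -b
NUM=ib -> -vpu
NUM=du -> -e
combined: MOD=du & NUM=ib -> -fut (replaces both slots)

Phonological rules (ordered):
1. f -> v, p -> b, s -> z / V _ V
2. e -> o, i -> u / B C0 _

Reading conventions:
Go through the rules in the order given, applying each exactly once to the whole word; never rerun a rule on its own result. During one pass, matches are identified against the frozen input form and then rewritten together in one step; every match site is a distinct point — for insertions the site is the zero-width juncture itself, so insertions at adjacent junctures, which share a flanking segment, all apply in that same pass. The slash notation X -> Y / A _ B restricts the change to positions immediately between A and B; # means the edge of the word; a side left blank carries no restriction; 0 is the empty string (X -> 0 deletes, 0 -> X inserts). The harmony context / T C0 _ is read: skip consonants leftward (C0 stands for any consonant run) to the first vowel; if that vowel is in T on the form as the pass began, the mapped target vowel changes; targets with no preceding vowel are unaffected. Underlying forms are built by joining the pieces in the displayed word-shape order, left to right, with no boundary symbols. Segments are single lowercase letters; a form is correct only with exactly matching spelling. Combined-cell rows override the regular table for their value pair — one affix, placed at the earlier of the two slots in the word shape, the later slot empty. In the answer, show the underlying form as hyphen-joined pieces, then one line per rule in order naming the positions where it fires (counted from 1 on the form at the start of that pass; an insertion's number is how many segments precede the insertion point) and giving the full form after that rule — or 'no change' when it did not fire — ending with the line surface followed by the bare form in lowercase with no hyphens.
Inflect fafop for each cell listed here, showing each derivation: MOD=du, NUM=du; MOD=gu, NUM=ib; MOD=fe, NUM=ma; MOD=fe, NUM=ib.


cell MOD=du, NUM=du:
underlying: fafop-mp-e
1. f -> v, p -> b, s -> z / V _ V: fires at position(s) 3: favopmpe
2. e -> o, i -> u / B C0 _: fires at position(s) 8: favopmpo
surface: favopmpo

cell MOD=gu, NUM=ib:
underlying: fafop-mot-vpu
1. f -> v, p -> b, s -> z / V _ V: fires at position(s) 3: favopmotvpu
2. e -> o, i -> u / B C0 _: no change
surface: favopmotvpu

cell MOD=fe, NUM=ma:
underlying: fafop-vak-b
1. f -> v, p -> b, s -> z / V _ V: fires at position(s) 3: favopvakb
2. e -> o, i -> u / B C0 _: no change
surface: favopvakb

cell MOD=fe, NUM=ib:
underlying: fafop-vak-vpu
1. f -> v, p -> b, s -> z / V _ V: fires at position(s) 3: favopvakvpu
2. e -> o, i -> u / B C0 _: no change
surface: favopvakvpu


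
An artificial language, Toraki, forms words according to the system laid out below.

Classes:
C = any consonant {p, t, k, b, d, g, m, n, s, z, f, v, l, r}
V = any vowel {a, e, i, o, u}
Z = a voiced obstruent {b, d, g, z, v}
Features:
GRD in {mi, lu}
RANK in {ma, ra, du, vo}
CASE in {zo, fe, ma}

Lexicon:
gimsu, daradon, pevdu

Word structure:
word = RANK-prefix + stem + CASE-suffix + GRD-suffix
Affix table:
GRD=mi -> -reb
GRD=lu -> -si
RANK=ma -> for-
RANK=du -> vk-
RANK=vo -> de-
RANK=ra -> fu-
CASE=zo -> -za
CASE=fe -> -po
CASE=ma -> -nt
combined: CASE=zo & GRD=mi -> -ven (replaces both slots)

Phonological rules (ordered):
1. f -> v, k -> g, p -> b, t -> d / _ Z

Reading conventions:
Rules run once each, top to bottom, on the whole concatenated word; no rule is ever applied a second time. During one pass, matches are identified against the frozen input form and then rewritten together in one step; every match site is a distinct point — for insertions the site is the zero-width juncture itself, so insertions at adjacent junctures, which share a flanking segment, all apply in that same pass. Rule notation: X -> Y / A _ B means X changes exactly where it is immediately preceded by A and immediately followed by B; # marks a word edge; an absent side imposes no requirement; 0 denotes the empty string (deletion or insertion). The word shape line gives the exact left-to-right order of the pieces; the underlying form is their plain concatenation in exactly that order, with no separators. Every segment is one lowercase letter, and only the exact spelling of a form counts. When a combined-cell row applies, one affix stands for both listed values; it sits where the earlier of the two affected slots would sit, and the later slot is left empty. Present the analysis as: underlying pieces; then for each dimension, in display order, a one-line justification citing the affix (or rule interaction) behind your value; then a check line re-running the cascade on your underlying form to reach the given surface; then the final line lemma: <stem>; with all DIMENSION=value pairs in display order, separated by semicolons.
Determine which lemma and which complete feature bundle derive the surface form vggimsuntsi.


underlying: vk-gimsu-nt-si
GRD=lu - signalled by the affix -si
RANK=du - signalled by the affix vk-
CASE=ma - signalled by the affix -nt
check: vkgimsuntsi -> vggimsuntsi
lemma: gimsu; GRD=lu; RANK=du; CASE=ma


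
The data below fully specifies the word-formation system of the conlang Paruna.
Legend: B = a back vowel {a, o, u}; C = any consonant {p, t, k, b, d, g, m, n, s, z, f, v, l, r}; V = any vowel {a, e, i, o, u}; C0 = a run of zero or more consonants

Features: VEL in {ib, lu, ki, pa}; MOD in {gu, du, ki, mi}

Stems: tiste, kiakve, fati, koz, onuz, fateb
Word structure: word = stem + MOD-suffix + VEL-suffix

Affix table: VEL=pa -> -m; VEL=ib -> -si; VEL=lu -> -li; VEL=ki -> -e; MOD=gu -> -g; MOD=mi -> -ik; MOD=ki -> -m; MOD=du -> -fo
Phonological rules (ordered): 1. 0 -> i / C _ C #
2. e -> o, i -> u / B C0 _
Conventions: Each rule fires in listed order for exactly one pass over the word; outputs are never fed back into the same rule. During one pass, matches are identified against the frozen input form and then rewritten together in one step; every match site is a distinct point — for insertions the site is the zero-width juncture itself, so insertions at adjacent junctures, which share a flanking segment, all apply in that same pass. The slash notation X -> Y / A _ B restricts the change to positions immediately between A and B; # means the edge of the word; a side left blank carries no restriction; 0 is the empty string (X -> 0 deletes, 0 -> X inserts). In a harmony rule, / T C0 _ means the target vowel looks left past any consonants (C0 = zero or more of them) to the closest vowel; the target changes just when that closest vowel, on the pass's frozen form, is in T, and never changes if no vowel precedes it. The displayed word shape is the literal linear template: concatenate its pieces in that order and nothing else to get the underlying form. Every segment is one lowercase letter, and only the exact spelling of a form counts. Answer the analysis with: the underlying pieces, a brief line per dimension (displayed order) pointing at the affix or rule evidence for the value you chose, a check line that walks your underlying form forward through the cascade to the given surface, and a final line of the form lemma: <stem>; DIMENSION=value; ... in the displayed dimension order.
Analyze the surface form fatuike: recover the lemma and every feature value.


underlying: fati-ik-e
VEL=ki - signalled by the affix -e
MOD=mi - signalled by the affix -ik
check: fatiike -> fatiike -> fatuike
lemma: fati; VEL=ki; MOD=mi


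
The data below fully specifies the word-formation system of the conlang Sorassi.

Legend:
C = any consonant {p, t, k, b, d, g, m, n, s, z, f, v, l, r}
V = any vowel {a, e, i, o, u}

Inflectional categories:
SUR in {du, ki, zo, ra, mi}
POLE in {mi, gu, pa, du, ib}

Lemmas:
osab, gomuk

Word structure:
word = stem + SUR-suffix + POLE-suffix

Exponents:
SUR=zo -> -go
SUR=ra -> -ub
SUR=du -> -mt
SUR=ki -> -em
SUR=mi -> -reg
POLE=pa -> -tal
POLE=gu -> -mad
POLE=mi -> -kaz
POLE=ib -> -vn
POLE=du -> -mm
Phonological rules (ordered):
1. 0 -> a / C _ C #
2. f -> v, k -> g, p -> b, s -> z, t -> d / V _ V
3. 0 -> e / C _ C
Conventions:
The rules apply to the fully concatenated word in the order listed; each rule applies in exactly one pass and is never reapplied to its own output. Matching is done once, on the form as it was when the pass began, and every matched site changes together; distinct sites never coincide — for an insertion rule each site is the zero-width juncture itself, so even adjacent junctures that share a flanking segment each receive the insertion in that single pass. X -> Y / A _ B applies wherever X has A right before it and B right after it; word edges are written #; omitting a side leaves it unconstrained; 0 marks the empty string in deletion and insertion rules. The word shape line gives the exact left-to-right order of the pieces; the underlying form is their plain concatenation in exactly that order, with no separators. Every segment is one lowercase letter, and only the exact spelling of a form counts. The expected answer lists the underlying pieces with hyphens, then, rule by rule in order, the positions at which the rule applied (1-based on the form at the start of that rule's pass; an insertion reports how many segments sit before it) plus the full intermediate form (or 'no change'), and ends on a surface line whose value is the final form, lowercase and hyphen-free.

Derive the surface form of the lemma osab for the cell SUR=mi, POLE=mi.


underlying: osab-reg-kaz
1. 0 -> a / C _ C #: no change
2. f -> v, k -> g, p -> b, s -> z, t -> d / V _ V: fires at position(s) 2: ozabregkaz
3. 0 -> e / C _ C: inserts after position(s) 4, 7: ozaberegekaz
surface: ozaberegekaz


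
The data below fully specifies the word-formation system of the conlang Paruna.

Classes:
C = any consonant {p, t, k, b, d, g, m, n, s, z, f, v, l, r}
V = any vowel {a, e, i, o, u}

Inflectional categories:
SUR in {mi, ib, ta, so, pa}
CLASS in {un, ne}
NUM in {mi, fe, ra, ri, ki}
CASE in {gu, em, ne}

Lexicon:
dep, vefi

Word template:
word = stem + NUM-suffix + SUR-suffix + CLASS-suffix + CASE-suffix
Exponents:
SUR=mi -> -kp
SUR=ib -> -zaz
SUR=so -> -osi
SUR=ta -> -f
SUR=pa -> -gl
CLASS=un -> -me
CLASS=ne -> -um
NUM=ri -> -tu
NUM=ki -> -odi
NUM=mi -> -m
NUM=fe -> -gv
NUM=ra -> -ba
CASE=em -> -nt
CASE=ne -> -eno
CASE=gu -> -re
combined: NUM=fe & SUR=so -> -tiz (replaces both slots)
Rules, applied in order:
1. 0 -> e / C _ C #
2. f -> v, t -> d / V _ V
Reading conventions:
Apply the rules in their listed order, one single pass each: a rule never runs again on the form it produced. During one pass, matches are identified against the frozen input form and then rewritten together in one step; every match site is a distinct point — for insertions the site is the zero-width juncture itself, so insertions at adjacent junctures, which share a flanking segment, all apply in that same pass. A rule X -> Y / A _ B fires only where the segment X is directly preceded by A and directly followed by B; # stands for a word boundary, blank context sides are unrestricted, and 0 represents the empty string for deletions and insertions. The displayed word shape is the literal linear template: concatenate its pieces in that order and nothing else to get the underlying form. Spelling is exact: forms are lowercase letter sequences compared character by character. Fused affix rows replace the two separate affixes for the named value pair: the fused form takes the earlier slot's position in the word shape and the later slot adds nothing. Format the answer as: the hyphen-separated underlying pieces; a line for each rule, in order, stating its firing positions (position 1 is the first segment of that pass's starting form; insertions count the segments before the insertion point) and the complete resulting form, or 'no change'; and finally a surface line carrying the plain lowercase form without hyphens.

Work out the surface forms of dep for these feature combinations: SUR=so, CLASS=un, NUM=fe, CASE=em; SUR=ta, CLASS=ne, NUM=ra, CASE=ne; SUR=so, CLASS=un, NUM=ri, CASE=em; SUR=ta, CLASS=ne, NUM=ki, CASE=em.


cell SUR=so, CLASS=un, NUM=fe, CASE=em:
underlying: dep-tiz-me-nt
1. 0 -> e / C _ C #: inserts after position(s) 9: deptizmenet
2. f -> v, t -> d / V _ V: no change
surface: deptizmenet

cell SUR=ta, CLASS=ne, NUM=ra, CASE=ne:
underlying: dep-ba-f-um-eno
1. 0 -> e / C _ C #: no change
2. f -> v, t -> d / V _ V: fires at position(s) 6: depbavumeno
surface: depbavumeno

cell SUR=so, CLASS=un, NUM=ri, CASE=em:
underlying: dep-tu-osi-me-nt
1. 0 -> e / C _ C #: inserts after position(s) 11: deptuosimenet
2. f -> v, t -> d / V _ V: no change
surface: deptuosimenet

cell SUR=ta, CLASS=ne, NUM=ki, CASE=em:
underlying: dep-odi-f-um-nt
1. 0 -> e / C _ C #: inserts after position(s) 10: depodifumnet
2. f -> v, t -> d / V _ V: fires at position(s) 7: depodivumnet
surface: depodivumnet


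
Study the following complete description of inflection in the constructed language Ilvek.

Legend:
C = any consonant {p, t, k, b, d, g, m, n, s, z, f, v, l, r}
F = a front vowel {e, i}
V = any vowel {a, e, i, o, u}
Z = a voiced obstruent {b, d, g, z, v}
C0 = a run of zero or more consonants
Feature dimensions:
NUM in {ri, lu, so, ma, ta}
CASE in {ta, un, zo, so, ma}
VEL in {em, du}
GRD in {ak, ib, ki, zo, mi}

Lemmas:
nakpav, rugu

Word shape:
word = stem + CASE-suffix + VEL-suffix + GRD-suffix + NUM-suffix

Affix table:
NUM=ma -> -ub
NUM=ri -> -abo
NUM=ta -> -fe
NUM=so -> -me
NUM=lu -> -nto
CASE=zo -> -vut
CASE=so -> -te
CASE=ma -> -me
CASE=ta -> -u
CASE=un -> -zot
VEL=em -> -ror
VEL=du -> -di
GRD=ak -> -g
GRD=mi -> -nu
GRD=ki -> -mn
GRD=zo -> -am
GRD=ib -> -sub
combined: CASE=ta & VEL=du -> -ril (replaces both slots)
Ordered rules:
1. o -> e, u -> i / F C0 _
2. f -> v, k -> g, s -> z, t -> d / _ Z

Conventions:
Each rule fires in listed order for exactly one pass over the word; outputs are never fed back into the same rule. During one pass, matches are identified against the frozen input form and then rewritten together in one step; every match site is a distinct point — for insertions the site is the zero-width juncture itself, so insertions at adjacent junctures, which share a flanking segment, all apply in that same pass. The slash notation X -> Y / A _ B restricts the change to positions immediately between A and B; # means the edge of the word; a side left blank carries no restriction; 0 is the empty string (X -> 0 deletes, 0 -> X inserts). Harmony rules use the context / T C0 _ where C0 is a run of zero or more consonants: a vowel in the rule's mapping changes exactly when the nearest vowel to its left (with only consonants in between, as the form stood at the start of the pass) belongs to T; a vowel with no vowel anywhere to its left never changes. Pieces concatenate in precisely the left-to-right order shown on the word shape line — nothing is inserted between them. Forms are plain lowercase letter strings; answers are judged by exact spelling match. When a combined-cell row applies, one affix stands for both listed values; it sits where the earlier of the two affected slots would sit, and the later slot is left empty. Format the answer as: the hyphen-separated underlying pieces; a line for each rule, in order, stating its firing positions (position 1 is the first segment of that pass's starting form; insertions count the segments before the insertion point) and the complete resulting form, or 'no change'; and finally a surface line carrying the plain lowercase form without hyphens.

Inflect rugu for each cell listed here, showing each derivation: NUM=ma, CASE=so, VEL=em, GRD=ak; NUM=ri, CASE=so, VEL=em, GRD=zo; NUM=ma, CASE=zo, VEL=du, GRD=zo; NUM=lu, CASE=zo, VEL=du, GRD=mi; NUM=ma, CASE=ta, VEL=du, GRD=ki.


cell NUM=ma, CASE=so, VEL=em, GRD=ak:
underlying: rugu-te-ror-g-ub
1. o -> e, u -> i / F C0 _: fires at position(s) 8: ruguterergub
2. f -> v, k -> g, s -> z, t -> d / _ Z: no change
surface: ruguterergub

cell NUM=ri, CASE=so, VEL=em, GRD=zo:
underlying: rugu-te-ror-am-abo
1. o -> e, u -> i / F C0 _: fires at position(s) 8: rugutereramabo
2. f -> v, k -> g, s -> z, t -> d / _ Z: no change
surface: rugutereramabo

cell NUM=ma, CASE=zo, VEL=du, GRD=zo:
underlying: rugu-vut-di-am-ub
1. o -> e, u -> i / F C0 _: no change
2. f -> v, k -> g, s -> z, t -> d / _ Z: fires at position(s) 7: ruguvuddiamub
surface: ruguvuddiamub

cell NUM=lu, CASE=zo, VEL=du, GRD=mi:
underlying: rugu-vut-di-nu-nto
1. o -> e, u -> i / F C0 _: fires at position(s) 11: ruguvutdininto
2. f -> v, k -> g, s -> z, t -> d / _ Z: fires at position(s) 7: ruguvuddininto
surface: ruguvuddininto

cell NUM=ma, CASE=ta, VEL=du, GRD=ki:
underlying: rugu-ril-mn-ub
1. o -> e, u -> i / F C0 _: fires at position(s) 10: rugurilmnib
2. f -> v, k -> g, s -> z, t -> d / _ Z: no change
surface: rugurilmnib


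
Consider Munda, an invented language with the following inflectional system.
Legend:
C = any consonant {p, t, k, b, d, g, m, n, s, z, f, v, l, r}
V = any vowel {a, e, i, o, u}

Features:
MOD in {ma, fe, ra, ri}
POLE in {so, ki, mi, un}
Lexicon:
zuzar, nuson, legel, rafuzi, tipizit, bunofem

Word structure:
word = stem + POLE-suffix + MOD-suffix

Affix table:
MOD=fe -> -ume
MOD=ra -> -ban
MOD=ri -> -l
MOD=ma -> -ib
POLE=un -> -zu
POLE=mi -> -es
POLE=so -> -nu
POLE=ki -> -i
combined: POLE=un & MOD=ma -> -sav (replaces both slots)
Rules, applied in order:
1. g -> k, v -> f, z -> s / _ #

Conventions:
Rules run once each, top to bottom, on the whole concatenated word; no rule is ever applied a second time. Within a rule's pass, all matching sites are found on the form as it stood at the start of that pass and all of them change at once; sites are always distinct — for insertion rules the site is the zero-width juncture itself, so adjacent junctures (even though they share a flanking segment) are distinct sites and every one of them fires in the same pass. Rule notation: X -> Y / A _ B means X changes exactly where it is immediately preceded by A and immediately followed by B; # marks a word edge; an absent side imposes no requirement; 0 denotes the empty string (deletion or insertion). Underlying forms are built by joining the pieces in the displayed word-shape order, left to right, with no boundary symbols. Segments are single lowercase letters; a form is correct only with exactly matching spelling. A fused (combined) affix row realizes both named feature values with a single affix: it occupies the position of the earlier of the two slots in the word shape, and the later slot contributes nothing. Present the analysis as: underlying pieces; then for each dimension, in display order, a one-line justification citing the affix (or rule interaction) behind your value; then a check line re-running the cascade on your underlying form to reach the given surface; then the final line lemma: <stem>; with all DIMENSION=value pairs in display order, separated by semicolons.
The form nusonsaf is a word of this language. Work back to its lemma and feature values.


underlying: nuson-sav
MOD=ma - signalled by the combined affix row
POLE=un - signalled by the combined affix row
check: nusonsav -> nusonsaf
lemma: nuson; MOD=ma; POLE=un


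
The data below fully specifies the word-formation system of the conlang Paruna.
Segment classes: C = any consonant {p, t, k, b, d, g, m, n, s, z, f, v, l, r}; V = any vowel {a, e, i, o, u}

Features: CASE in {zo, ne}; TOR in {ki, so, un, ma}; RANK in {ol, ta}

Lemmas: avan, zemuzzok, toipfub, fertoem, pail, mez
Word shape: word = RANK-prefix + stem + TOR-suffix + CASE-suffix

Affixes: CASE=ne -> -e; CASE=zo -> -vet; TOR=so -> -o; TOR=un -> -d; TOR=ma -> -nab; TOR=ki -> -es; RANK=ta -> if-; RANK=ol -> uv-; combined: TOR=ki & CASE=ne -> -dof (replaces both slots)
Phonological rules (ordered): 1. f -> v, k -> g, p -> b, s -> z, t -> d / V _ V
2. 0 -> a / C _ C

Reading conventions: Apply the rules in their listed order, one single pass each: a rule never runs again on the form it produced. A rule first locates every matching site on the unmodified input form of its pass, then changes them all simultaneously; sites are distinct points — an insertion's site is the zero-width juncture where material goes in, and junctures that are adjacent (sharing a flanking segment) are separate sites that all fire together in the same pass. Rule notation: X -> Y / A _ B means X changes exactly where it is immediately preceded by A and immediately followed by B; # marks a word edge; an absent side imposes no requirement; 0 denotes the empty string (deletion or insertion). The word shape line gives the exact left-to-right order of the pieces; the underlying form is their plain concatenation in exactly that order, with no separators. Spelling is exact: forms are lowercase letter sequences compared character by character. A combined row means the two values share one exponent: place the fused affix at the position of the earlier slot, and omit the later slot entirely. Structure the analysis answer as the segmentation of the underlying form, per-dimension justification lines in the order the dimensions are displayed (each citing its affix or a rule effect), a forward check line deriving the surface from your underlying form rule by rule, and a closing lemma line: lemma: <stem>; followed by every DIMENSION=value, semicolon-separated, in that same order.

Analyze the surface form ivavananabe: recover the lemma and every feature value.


underlying: if-avan-nab-e
CASE=ne - signalled by the affix -e
TOR=ma - signalled by the affix -nab
RANK=ta - signalled by the affix if-
check: ifavannabe -> ivavannabe -> ivavananabe
lemma: avan; CASE=ne; TOR=ma; RANK=ta


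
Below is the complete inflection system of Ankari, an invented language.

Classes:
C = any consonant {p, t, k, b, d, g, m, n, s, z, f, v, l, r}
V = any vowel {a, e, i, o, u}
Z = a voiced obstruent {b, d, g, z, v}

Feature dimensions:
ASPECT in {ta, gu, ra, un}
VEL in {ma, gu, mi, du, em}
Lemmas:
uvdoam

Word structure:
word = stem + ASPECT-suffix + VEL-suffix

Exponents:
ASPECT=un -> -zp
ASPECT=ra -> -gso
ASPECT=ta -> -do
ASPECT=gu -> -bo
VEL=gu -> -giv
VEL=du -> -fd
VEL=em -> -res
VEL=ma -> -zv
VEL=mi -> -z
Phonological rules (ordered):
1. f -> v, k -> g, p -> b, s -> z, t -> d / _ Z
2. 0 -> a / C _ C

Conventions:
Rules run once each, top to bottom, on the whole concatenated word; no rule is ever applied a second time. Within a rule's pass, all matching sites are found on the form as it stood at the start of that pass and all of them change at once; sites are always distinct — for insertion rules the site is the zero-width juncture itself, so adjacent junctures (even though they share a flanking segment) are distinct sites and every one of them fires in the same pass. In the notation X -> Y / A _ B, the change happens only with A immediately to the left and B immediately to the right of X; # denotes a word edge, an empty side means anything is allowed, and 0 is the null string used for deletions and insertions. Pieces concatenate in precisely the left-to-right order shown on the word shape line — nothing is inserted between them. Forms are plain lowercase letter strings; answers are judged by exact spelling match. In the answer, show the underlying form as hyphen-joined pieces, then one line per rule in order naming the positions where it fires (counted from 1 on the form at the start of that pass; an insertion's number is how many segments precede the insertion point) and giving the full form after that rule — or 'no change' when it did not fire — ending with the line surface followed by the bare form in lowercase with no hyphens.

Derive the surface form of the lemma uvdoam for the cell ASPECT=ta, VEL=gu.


underlying: uvdoam-do-giv
1. f -> v, k -> g, p -> b, s -> z, t -> d / _ Z: no change
2. 0 -> a / C _ C: inserts after position(s) 2, 6: uvadoamadogiv
surface: uvadoamadogiv


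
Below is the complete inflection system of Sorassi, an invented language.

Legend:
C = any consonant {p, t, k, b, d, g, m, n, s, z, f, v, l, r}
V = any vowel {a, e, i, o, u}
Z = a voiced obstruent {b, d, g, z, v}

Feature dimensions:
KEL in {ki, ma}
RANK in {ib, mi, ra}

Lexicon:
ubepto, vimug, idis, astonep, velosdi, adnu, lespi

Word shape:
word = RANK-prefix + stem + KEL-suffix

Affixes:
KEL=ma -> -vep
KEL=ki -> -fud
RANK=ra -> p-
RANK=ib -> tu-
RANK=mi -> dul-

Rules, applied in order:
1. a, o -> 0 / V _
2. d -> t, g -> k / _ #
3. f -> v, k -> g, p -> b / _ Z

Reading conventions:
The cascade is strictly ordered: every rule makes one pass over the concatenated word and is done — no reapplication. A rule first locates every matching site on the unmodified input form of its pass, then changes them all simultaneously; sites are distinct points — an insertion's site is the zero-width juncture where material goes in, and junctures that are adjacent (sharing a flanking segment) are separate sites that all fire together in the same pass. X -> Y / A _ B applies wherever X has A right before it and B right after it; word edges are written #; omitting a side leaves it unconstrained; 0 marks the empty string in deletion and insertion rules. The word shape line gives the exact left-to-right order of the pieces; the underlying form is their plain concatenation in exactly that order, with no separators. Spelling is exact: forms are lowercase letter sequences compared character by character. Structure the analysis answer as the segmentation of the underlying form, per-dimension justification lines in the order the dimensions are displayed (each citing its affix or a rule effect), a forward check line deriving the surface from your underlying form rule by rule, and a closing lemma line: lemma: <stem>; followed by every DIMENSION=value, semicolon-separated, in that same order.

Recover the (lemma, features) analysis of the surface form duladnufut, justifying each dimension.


underlying: dul-adnu-fud
KEL=ki - signalled by the affix -fud
RANK=mi - signalled by the affix dul-
check: duladnufud -> duladnufud -> duladnufut -> duladnufut
lemma: adnu; KEL=ki; RANK=mi


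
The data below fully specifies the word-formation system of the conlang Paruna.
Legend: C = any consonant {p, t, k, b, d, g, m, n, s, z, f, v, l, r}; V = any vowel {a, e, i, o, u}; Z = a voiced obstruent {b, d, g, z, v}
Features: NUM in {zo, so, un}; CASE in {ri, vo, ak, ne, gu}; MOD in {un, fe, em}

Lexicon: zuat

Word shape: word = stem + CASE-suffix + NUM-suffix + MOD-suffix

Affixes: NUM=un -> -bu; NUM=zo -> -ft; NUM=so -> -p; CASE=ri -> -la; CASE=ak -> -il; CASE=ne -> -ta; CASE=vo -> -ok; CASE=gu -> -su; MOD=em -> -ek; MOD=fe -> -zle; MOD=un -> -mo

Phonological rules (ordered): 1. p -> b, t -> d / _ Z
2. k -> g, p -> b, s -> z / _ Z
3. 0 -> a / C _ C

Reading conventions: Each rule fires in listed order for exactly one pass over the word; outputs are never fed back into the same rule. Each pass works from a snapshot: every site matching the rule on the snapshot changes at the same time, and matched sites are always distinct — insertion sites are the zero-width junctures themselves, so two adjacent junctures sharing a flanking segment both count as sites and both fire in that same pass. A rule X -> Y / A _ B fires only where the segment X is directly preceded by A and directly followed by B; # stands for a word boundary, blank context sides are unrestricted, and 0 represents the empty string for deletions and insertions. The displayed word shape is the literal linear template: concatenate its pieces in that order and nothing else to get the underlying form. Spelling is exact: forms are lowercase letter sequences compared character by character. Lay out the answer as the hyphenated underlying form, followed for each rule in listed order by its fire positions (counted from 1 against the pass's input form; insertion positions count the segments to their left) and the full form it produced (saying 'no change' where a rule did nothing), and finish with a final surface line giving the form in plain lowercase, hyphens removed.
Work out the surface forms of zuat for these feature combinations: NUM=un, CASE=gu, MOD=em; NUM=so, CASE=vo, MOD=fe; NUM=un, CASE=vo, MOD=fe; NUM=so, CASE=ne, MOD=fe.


cell NUM=un, CASE=gu, MOD=em:
underlying: zuat-su-bu-ek
1. p -> b, t -> d / _ Z: no change
2. k -> g, p -> b, s -> z / _ Z: no change
3. 0 -> a / C _ C: inserts after position(s) 4: zuatasubuek
surface: zuatasubuek

cell NUM=so, CASE=vo, MOD=fe:
underlying: zuat-ok-p-zle
1. p -> b, t -> d / _ Z: fires at position(s) 7: zuatokbzle
2. k -> g, p -> b, s -> z / _ Z: fires at position(s) 6: zuatogbzle
3. 0 -> a / C _ C: inserts after position(s) 6, 7, 8: zuatogabazale
surface: zuatogabazale

cell NUM=un, CASE=vo, MOD=fe:
underlying: zuat-ok-bu-zle
1. p -> b, t -> d / _ Z: no change
2. k -> g, p -> b, s -> z / _ Z: fires at position(s) 6: zuatogbuzle
3. 0 -> a / C _ C: inserts after position(s) 6, 9: zuatogabuzale
surface: zuatogabuzale

cell NUM=so, CASE=ne, MOD=fe:
underlying: zuat-ta-p-zle
1. p -> b, t -> d / _ Z: fires at position(s) 7: zuattabzle
2. k -> g, p -> b, s -> z / _ Z: no change
3. 0 -> a / C _ C: inserts after position(s) 4, 7, 8: zuatatabazale
surface: zuatatabazale
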